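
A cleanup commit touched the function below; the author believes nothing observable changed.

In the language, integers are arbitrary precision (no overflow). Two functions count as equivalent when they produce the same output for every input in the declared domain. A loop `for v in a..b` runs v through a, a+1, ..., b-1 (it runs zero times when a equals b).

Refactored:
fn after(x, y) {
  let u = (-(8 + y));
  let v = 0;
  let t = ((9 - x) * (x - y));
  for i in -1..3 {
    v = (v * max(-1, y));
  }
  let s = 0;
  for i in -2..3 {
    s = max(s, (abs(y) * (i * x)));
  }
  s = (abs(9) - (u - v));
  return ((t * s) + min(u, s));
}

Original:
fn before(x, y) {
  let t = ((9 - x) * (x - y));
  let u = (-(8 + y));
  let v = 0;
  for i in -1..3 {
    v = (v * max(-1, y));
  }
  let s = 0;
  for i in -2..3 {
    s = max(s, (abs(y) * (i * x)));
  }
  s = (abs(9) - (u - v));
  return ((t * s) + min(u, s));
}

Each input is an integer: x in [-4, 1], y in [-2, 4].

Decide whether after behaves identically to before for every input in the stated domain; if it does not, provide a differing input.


The two are interchangeable: same computation, different form, and every declared input agrees.
One worked example (x=1, y=-2) — before: t=24, then u=-6, then v=0, then (i=-1), then v=0, then (i=0), then v=0, then (i=1), then v=0, then (i=2), then v=0, then s=0, then (i=-2), then s=0, then (i=-1), then s=0, then (i=0), then s=0, then (i=1), then s=2, then (i=2), then s=4, then s=15, then returns 354; after: u=-6, then v=0, then t=24, then (i=-1), then v=0, then (i=0), then v=0, then (i=1), then v=0, then (i=2), then v=0, then s=0, then (i=-2), then s=0, then (i=-1), then s=0, then (i=0), then s=0, then (i=1), then s=2, then (i=2), then s=4, then s=15, then returns 354; agreement on 354.
Sweeping the whole domain (42 inputs) finds no disagreement.
verdict: equivalent


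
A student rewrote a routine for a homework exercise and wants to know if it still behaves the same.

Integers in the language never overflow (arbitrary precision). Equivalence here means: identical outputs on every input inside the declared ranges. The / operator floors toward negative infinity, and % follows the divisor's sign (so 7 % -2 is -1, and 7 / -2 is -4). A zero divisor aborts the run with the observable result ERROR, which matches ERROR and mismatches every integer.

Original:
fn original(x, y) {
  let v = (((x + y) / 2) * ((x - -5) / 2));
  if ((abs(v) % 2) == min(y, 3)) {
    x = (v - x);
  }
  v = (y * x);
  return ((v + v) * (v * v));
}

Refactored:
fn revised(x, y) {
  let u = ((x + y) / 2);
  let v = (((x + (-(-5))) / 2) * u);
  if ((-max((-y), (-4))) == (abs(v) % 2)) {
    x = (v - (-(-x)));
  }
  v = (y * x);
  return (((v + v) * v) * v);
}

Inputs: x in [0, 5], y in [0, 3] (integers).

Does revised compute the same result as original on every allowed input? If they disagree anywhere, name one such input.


The edit looks behavioral (`3` became `4`), but over these ranges it never changes the outcome; all 24 inputs agree.
verdict: equivalent


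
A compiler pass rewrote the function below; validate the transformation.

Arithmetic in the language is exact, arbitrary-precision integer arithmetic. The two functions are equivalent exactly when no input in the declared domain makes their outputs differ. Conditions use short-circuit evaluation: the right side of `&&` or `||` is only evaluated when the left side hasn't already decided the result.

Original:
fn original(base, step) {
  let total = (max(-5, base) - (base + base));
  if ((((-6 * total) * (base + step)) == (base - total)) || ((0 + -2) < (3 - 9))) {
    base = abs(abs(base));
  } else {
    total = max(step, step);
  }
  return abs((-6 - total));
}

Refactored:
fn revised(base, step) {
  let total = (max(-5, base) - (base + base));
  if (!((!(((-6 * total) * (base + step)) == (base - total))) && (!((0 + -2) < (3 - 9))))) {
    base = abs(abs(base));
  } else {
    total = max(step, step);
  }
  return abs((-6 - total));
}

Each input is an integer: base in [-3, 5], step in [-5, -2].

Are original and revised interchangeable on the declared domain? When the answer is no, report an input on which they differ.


Comparing the listings, the differences include: boolean connective usage differs.
As a probe, take base=5, step=-5: original runs total := -5 | ((((-6 * total) * (base + step)) == (base - total)) || ((0 + -2) < (3 - 9))): false | total := -5 | result 1; revised runs total := -5 | (!((!(((-6 * total) * (base + step)) == (base - total))) && (!((0 + -2) < (3 - 9))))): false | total := -5 | result 1; both end at 1.
Every one of the 36 inputs gives matching results.
verdict: equivalent


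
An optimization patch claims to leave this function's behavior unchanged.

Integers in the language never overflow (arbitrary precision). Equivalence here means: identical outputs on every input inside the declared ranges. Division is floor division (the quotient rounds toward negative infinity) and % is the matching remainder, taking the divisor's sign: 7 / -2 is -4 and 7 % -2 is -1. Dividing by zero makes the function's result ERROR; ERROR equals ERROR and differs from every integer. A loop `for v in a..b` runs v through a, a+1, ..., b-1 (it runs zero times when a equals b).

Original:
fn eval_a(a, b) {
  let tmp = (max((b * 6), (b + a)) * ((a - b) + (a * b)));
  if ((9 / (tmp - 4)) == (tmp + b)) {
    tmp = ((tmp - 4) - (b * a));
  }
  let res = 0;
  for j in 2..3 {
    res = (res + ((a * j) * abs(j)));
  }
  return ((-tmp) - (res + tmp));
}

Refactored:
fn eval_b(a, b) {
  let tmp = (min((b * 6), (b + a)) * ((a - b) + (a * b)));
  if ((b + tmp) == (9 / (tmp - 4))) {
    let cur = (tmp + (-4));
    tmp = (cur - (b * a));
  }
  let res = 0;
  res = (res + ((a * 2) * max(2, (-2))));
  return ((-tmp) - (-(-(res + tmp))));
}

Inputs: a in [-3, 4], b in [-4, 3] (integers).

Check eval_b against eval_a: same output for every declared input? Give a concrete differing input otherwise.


Evaluate both at a=-3, b=-4.
eval_a: tmp becomes -91; next ((9 / (tmp - 4)) == (tmp + b)) evaluates to false; next res becomes 0; next at j=2:; next res becomes -12; next final value 194
eval_b: tmp becomes -312; next ((b + tmp) == (9 / (tmp - 4))) evaluates to false; next res becomes 0; next res becomes -12; next final value 636
194 vs 636 — the two versions disagree here.
verdict: not equivalent; witness: a=-3, b=-4


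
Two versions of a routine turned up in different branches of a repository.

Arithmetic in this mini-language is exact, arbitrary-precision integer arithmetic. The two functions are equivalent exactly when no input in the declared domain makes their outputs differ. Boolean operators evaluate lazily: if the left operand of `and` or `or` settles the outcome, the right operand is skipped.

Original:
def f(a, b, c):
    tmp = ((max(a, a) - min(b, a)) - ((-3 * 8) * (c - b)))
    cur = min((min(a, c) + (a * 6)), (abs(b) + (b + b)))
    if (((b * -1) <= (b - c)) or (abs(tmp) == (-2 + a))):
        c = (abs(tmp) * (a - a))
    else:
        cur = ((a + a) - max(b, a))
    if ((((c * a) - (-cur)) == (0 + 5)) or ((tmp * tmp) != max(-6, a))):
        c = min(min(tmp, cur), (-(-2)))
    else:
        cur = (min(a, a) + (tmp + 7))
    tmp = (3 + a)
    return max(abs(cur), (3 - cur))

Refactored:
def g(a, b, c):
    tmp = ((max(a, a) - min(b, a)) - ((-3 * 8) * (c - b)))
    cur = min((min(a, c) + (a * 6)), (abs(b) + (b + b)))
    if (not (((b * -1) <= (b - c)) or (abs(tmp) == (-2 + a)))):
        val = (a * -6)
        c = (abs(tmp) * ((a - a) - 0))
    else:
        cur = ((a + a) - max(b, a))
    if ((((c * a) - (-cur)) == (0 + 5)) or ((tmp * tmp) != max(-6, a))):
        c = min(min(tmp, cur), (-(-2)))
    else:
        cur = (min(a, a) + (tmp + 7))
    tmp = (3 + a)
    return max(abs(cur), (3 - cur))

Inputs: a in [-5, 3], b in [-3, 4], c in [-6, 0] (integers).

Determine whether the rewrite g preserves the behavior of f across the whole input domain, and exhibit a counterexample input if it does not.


Try a=-5, b=-3, c=-6.
f: tmp = -72; cur = -36; (((b * -1) <= (b - c)) or (abs(tmp) == (-2 + a))) -> true; c = 0; ((((c * a) - (-cur)) == (0 + 5)) or ((tmp * tmp) != max(-6, a))) -> true; c = -72; tmp = -2; return 39
g: tmp = -72; cur = -36; (not (((b * -1) <= (b - c)) or (abs(tmp) == (-2 + a)))) -> false; cur = -7; ((((c * a) - (-cur)) == (0 + 5)) or ((tmp * tmp) != max(-6, a))) -> true; c = -72; tmp = -2; return 10
39 and 10 differ, so these are not the same function on this domain.
verdict: not equivalent; witness: a=-5, b=-3, c=-6


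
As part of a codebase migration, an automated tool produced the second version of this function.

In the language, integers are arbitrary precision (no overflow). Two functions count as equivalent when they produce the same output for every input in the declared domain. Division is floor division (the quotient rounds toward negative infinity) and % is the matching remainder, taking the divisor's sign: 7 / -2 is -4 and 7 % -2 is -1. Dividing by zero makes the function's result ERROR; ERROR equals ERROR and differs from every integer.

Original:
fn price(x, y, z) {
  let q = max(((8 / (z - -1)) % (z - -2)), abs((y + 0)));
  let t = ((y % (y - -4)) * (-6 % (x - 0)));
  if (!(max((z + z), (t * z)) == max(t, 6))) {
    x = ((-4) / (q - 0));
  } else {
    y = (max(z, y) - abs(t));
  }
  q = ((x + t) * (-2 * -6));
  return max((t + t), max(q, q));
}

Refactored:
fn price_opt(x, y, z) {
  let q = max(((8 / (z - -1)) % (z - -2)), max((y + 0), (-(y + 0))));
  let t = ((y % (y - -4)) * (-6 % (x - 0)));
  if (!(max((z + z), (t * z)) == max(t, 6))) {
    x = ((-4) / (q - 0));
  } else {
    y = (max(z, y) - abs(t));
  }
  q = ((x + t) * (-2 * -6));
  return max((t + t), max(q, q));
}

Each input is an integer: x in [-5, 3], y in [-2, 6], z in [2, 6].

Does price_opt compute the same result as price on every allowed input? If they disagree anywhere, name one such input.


The two versions differ — the changes include min/max/abs usage differs; arithmetic usage differs; constant usage differs.
As a probe, take x=0, y=4, z=5: price runs q := 4 | divide-by-zero, output ERROR; price_opt runs q := 4 | divide-by-zero, output ERROR; both end at ERROR.
Every one of the 405 inputs gives matching results.
verdict: equivalent


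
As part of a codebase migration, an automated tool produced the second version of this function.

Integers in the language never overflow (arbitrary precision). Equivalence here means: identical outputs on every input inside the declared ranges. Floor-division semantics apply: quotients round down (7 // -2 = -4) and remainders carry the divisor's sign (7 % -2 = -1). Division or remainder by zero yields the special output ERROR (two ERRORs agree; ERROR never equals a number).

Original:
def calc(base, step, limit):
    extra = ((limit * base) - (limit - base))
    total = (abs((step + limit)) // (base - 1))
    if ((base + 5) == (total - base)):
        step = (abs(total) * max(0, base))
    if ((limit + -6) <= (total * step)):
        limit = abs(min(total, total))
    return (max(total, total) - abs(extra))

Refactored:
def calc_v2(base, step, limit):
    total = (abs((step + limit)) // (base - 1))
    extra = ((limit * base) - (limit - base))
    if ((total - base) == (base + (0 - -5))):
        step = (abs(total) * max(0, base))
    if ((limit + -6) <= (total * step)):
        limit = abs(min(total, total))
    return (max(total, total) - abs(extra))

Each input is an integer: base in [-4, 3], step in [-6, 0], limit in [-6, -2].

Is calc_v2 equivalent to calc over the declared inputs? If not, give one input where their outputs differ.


Reading the diff, among the changes: arithmetic usage differs; and constant usage differs.
As a probe, take base=-2, step=-3, limit=-4: calc runs extra=10, then total=-3, then ((base + 5) == (total - base)) is false, then ((limit + -6) <= (total * step)) is true, then limit=3, then returns -13; calc_v2 runs total=-3, then extra=10, then ((total - base) == (base + (0 - -5))) is false, then ((limit + -6) <= (total * step)) is true, then limit=3, then returns -13; both end at -13.
Across all 280 domain points the two functions coincide.
verdict: equivalent


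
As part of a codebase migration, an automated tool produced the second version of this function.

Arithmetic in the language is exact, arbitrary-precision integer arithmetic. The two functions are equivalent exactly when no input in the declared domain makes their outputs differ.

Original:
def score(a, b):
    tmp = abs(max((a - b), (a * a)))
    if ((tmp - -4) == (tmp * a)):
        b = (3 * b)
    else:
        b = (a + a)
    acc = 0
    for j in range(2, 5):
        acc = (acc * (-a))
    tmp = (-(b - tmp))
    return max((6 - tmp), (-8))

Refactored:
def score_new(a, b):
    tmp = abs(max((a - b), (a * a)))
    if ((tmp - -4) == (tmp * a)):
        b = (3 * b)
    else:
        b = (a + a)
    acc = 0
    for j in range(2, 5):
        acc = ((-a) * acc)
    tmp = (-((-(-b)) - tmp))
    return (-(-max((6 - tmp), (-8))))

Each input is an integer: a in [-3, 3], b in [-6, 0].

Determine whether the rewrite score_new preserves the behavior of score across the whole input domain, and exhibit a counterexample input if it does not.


Behavior is preserved: although same computation, different form, the outputs never diverge.
As a probe, take a=-1, b=-5: score runs tmp = 4; ((tmp - -4) == (tmp * a)) -> false; b = -2; acc = 0; [j=2]; acc = 0; [j=3]; acc = 0; [j=4]; acc = 0; tmp = 6; return 0; score_new runs tmp = 4; ((tmp - -4) == (tmp * a)) -> false; b = -2; acc = 0; [j=2]; acc = 0; [j=3]; acc = 0; [j=4]; acc = 0; tmp = 6; return 0; both end at 0.
Sweeping the whole domain (49 inputs) finds no disagreement.
verdict: equivalent


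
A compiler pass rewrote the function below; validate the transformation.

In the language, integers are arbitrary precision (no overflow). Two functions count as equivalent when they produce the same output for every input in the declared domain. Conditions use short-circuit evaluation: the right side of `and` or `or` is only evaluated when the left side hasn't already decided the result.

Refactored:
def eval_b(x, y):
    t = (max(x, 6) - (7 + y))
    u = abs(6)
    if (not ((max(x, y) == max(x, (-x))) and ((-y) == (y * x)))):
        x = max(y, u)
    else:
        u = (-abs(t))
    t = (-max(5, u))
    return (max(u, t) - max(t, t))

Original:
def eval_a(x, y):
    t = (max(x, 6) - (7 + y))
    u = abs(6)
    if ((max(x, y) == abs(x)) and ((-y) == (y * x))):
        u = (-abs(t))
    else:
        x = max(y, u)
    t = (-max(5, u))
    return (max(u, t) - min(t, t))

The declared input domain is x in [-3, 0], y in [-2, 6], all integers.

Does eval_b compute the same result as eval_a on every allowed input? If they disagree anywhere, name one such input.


Although `min(t, t)` became `max(t, t)`, no input in the stated domain can expose it.
One worked example (x=-1, y=0) — eval_a: t = -1; u = 6; ((max(x, y) == abs(x)) and ((-y) == (y * x))) -> false; x = 6; t = -6; return 12; eval_b: t = -1; u = 6; (not ((max(x, y) == max(x, (-x))) and ((-y) == (y * x)))) -> true; x = 6; t = -6; return 12; agreement on 12.
Every one of the 36 inputs gives matching results.
verdict: equivalent


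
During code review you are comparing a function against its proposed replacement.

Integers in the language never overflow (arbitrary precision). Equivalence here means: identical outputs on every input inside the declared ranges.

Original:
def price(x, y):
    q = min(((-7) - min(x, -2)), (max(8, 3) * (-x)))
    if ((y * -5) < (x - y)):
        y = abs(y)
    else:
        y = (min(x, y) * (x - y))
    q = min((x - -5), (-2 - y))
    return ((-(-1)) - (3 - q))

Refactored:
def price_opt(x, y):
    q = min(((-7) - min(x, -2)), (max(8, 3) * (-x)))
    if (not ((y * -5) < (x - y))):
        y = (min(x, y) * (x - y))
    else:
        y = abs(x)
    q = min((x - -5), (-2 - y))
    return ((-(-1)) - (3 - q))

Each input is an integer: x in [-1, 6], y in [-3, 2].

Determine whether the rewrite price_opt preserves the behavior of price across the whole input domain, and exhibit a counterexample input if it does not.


There is a counterexample at x=-1, y=2: -6 on one side, -5 on the other.
price: q := -5 | ((y * -5) < (x - y)): true | y := 2 | q := -4 | result -6
price_opt: q := -5 | (not ((y * -5) < (x - y))): false | y := 1 | q := -3 | result -5
verdict: not equivalent; witness: x=-1, y=2


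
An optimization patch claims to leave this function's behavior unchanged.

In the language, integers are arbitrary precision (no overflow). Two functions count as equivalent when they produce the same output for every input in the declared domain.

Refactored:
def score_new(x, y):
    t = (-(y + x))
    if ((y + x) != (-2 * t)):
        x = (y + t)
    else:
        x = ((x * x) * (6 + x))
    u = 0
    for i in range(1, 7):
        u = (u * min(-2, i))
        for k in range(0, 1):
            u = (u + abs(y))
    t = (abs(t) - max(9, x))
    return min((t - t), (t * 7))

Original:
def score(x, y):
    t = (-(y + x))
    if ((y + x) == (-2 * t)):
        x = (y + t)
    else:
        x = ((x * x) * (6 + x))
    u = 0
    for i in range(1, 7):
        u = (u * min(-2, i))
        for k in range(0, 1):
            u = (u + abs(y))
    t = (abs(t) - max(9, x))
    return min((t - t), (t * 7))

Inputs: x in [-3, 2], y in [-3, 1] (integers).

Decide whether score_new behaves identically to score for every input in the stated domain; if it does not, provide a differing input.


Evaluate both at x=-3, y=-3.
score: t := 6 | ((y + x) == (-2 * t)): false | x := 27 | u := 0 | iter i=1: | u := 0 | iter k=0: | u := 3 | iter i=2: | u := -6 | iter k=0: | u := -3 | iter i=3: | u := 6 | iter k=0: | u := 9 | iter i=4: | u := -18 | iter k=0: | u := -15 | iter i=5: | u := 30 | iter k=0: | u := 33 | iter i=6: | u := -66 | iter k=0: | u := -63 | t := -21 | result -147
score_new: t := 6 | ((y + x) != (-2 * t)): true | x := 3 | u := 0 | iter i=1: | u := 0 | iter k=0: | u := 3 | iter i=2: | u := -6 | iter k=0: | u := -3 | iter i=3: | u := 6 | iter k=0: | u := 9 | iter i=4: | u := -18 | iter k=0: | u := -15 | iter i=5: | u := 30 | iter k=0: | u := 33 | iter i=6: | u := -66 | iter k=0: | u := -63 | t := -3 | result -21
-147 and -21 differ, so these are not the same function on this domain.
verdict: not equivalent; witness: x=-3, y=-3


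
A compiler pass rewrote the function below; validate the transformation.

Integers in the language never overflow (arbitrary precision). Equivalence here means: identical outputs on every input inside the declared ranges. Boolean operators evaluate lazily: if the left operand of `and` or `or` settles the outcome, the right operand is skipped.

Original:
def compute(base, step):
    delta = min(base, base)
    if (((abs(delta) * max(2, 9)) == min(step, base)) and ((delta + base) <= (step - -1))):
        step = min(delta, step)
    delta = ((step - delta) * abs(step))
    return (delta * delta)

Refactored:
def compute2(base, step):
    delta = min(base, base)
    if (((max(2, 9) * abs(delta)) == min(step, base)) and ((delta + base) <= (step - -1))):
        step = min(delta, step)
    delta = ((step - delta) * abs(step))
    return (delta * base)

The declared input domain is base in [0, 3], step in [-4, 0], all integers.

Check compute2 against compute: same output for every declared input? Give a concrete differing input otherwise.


At base=0, step=-4: compute gives 256, compute2 gives 0.
verdict: not equivalent; witness: base=0, step=-4


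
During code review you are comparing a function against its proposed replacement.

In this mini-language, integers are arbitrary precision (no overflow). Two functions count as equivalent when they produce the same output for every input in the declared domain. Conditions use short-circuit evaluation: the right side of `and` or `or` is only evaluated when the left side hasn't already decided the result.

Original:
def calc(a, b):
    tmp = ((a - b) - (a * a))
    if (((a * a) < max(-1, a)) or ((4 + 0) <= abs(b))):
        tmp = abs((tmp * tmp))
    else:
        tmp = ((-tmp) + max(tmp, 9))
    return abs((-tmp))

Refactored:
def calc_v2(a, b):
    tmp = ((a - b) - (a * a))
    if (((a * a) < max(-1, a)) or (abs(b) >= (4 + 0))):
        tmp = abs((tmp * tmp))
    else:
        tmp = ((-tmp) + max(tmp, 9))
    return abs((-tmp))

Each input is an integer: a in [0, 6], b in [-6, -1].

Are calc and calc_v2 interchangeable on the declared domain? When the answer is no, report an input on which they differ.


The two are interchangeable: comparison usage differs, and every declared input agrees.
One worked example (a=2, b=-3) — calc: tmp = 1; (((a * a) < max(-1, a)) or ((4 + 0) <= abs(b))) -> false; tmp = 8; return 8; calc_v2: tmp = 1; (((a * a) < max(-1, a)) or (abs(b) >= (4 + 0))) -> false; tmp = 8; return 8; agreement on 8.
Every one of the 42 inputs gives matching results.
verdict: equivalent


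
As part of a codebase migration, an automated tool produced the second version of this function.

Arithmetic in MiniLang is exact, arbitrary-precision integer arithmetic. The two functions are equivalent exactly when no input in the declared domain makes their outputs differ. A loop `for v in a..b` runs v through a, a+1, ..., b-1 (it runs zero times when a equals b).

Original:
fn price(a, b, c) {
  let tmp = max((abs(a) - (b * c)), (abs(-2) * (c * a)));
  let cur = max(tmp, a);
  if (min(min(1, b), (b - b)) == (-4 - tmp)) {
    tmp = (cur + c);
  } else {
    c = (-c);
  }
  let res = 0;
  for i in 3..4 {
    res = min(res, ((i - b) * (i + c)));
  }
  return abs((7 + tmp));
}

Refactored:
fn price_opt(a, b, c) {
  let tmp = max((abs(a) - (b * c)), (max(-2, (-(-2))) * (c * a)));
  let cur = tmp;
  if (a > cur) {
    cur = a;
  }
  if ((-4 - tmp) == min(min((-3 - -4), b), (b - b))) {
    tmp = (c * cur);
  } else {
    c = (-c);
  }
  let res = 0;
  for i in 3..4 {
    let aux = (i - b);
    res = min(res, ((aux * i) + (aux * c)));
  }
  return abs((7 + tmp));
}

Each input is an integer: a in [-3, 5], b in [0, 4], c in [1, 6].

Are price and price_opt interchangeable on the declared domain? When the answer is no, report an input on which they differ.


The rewrite breaks on a=-2, b=1, c=6, where the results are 11 and 5.
price: tmp := -4 | cur := -2 | (min(min(1, b), (b - b)) == (-4 - tmp)): true | tmp := 4 | res := 0 | iter i=3: | res := 0 | result 11
price_opt: tmp := -4 | cur := -4 | (a > cur): true | cur := -2 | ((-4 - tmp) == min(min((-3 - -4), b), (b - b))): true | tmp := -12 | res := 0 | iter i=3: | aux := 2 | res := 0 | result 5
verdict: not equivalent; witness: a=-2, b=1, c=6


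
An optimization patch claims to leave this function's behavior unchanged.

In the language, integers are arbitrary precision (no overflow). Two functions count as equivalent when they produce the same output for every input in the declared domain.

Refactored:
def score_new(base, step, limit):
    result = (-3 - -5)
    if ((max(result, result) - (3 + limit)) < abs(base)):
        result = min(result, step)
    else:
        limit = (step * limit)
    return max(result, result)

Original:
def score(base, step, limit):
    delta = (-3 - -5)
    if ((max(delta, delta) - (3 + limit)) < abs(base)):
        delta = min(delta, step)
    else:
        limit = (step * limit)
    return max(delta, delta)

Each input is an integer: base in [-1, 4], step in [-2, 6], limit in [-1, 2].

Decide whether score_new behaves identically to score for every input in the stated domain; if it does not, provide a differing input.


This is a faithful refactor — local variable names differ, but the computed results match everywhere.
As a probe, take base=0, step=-1, limit=0: score runs delta = 2; ((max(delta, delta) - (3 + limit)) < abs(base)) -> true; delta = -1; return -1; score_new runs result = 2; ((max(result, result) - (3 + limit)) < abs(base)) -> true; result = -1; return -1; both end at -1.
Every one of the 216 inputs gives matching results.
verdict: equivalent


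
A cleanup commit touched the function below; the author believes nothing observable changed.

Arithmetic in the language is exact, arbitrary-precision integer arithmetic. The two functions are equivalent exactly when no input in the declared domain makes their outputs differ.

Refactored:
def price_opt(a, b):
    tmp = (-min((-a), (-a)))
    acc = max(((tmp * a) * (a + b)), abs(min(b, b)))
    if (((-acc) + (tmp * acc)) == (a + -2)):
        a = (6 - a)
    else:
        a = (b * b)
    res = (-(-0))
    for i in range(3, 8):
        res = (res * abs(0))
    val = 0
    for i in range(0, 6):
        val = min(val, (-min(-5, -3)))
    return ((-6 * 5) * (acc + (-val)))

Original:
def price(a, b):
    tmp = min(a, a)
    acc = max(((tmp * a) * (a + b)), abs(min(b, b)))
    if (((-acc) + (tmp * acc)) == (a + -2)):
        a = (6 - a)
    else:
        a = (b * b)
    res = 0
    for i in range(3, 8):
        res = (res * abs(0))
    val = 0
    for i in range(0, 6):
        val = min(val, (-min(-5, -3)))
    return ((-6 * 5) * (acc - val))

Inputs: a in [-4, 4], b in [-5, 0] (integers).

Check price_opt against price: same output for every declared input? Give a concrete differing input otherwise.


There is a behavioral-looking edit here, yet the outcome never shifts on this domain; all 54 inputs agree.
verdict: equivalent


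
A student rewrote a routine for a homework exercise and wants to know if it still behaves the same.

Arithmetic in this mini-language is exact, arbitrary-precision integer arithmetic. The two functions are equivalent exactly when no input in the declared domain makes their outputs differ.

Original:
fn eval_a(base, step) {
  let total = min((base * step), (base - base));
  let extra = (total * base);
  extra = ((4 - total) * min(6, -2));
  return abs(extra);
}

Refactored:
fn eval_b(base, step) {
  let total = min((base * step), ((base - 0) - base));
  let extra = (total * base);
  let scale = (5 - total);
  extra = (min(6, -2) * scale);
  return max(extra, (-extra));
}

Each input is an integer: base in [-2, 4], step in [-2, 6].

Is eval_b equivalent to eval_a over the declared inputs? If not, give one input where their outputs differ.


Consider the input base=-2, step=-2.
eval_a: total = 0; extra = 0; extra = -8; return 8
eval_b: total = 0; extra = 0; scale = 5; extra = -10; return 10
8 and 10 differ, so these are not the same function on this domain.
verdict: not equivalent; witness: base=-2, step=-2


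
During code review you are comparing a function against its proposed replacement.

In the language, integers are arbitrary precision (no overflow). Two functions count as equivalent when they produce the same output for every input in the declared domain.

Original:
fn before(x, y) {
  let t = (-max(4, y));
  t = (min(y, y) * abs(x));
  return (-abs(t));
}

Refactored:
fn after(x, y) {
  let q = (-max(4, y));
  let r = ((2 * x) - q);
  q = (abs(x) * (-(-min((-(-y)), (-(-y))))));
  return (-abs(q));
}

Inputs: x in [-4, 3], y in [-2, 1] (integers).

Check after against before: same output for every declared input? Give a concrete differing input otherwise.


The suspicious-looking change has no observable effect anywhere in the declared ranges; all 32 inputs agree.
verdict: equivalent


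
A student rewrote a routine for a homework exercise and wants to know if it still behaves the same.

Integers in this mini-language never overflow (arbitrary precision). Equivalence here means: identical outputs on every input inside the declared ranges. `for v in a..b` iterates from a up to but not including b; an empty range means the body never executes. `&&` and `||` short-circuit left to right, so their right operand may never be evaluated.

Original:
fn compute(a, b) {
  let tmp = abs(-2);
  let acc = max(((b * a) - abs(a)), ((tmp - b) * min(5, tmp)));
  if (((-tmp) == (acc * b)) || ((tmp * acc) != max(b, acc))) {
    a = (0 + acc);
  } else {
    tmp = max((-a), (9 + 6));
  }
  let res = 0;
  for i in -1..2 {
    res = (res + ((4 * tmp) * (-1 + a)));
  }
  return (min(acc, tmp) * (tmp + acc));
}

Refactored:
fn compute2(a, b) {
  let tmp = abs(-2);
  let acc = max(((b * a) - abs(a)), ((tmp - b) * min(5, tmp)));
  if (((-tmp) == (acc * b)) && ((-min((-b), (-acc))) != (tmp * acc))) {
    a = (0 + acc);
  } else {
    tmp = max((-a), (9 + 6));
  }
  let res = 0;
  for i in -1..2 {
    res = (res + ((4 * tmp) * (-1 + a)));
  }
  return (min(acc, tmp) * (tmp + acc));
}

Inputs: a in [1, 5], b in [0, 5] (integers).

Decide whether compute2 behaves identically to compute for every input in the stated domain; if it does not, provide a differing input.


At a=1, b=0: compute gives 12, compute2 gives 76.
verdict: not equivalent; witness: a=1, b=0


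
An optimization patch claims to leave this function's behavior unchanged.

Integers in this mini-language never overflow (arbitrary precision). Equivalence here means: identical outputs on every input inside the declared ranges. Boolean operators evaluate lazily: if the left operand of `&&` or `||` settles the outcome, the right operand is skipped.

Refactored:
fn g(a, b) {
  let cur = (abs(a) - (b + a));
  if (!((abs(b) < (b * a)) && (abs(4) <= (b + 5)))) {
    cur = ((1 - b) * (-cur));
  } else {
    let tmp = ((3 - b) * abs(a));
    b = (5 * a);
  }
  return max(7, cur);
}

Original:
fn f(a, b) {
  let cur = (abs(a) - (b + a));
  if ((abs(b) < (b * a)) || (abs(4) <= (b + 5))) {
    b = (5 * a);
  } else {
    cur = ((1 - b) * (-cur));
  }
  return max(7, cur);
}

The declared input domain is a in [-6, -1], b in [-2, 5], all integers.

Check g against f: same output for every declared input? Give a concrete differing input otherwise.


Take a=-6, b=-2.
f: cur becomes 14; next ((abs(b) < (b * a)) || (abs(4) <= (b + 5))) evaluates to true; next b becomes -30; next final value 14
g: cur becomes 14; next (!((abs(b) < (b * a)) && (abs(4) <= (b + 5)))) evaluates to true; next cur becomes -42; next final value 7
14 and 7 differ, so these are not the same function on this domain.
verdict: not equivalent; witness: a=-6, b=-2


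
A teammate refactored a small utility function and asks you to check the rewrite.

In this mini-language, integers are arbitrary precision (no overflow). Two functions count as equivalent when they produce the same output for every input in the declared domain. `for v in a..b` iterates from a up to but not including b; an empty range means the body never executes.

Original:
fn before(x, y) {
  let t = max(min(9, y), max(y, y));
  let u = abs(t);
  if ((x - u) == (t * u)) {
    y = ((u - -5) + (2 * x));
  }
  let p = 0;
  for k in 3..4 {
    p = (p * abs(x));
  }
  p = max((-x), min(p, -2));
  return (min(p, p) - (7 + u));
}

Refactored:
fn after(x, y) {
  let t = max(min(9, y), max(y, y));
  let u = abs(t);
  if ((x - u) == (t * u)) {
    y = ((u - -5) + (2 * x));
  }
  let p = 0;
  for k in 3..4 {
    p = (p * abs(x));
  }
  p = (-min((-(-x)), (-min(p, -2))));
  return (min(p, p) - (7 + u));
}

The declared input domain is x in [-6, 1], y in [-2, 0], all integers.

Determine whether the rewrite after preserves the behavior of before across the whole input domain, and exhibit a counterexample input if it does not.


Differences: min/max/abs usage differs — yet all 24 inputs agree.
verdict: equivalent


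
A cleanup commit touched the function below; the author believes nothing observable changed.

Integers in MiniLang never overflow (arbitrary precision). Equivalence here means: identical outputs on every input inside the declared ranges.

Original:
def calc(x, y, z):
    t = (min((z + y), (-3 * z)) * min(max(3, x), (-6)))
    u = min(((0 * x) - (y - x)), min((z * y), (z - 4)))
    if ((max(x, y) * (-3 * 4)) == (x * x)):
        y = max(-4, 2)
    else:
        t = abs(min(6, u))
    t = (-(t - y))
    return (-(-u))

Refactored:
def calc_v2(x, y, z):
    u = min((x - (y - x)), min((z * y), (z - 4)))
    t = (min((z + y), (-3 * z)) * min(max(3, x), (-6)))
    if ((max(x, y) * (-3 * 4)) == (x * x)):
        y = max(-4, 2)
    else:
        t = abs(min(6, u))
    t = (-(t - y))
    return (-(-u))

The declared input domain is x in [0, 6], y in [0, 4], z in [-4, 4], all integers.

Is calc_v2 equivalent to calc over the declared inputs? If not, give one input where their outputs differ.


Input x=1, y=2, z=4: -1 from calc versus 0 from calc_v2.
verdict: not equivalent; witness: x=1, y=2, z=4


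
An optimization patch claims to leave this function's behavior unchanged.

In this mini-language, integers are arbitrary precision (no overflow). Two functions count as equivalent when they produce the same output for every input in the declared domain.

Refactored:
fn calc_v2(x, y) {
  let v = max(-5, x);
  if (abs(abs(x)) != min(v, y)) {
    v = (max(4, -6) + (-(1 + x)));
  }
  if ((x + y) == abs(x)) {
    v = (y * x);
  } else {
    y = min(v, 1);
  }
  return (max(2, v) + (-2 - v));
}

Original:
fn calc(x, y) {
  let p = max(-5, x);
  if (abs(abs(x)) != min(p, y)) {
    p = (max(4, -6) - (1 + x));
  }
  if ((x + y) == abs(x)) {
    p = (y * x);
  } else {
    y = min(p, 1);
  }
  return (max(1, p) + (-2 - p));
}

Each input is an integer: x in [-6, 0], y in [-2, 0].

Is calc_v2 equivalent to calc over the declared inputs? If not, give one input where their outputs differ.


The rewrite breaks on x=0, y=0, where the results are -1 and 0.
calc: p=0, then (abs(abs(x)) != min(p, y)) is false, then ((x + y) == abs(x)) is true, then p=0, then returns -1
calc_v2: v=0, then (abs(abs(x)) != min(v, y)) is false, then ((x + y) == abs(x)) is true, then v=0, then returns 0
verdict: not equivalent; witness: x=0, y=0


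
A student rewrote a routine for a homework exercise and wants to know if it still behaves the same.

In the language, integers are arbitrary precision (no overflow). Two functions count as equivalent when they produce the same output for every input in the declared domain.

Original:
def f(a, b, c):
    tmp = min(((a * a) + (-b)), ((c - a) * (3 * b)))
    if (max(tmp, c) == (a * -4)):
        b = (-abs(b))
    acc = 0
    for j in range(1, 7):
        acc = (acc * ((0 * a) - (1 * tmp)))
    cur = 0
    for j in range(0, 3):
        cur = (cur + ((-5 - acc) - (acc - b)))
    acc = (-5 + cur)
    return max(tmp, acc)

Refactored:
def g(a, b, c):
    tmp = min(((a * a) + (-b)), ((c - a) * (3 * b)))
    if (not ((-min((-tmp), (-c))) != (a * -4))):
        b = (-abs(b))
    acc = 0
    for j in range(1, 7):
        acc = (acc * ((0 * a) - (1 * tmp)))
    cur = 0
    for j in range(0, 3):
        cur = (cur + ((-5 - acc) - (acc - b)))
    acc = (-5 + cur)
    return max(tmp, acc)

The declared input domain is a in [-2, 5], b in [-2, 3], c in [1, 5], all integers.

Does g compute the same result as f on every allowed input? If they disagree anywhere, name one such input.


This is a faithful refactor — min/max/abs usage differs, plus boolean connective usage differs, plus comparison usage differs, but the computed results match everywhere.
Tracing a=4, b=-2, c=4: f: tmp := 0 | (max(tmp, c) == (a * -4)): false | acc := 0 | iter j=1: | acc := 0 | iter j=2: | acc := 0 | iter j=3: | acc := 0 | iter j=4: | acc := 0 | iter j=5: | acc := 0 | iter j=6: | acc := 0 | cur := 0 | iter j=0: | cur := -7 | iter j=1: | cur := -14 | iter j=2: | cur := -21 | acc := -26 | result 0 | g: tmp := 0 | (not ((-min((-tmp), (-c))) != (a * -4))): false | acc := 0 | iter j=1: | acc := 0 | iter j=2: | acc := 0 | iter j=3: | acc := 0 | iter j=4: | acc := 0 | iter j=5: | acc := 0 | iter j=6: | acc := 0 | cur := 0 | iter j=0: | cur := -7 | iter j=1: | cur := -14 | iter j=2: | cur := -21 | acc := -26 | result 0 — matching result 0.
Checked all 240 inputs in the declared domain: the outputs agree on every one.
verdict: equivalent


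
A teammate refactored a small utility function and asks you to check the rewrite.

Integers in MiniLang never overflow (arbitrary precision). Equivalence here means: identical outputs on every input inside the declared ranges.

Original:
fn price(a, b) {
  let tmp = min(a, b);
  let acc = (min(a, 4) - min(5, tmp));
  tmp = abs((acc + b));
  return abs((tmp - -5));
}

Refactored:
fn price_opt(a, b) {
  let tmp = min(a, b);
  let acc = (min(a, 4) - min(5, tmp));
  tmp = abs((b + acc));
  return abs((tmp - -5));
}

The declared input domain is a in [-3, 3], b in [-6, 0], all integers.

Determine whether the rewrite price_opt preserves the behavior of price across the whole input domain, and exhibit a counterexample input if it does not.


Although same computation, different form, 49/49 inputs agree.
verdict: equivalent


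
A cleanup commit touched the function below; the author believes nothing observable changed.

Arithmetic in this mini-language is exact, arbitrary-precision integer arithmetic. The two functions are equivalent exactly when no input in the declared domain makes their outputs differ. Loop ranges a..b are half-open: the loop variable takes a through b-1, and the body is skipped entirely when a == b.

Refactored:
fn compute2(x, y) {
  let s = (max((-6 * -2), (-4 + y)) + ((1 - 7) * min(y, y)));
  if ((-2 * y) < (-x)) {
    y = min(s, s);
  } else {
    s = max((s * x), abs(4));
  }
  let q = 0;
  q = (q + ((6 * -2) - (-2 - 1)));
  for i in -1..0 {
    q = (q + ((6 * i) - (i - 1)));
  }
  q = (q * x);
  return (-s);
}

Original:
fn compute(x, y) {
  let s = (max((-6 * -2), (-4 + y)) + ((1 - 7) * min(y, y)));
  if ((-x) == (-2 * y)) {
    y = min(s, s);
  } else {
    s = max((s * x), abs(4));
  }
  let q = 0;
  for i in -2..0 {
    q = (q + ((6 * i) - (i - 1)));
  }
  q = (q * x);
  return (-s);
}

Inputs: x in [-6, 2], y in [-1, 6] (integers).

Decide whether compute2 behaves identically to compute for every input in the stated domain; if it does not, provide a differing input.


At x=-6, y=-1: compute gives -4, compute2 gives -18.
verdict: not equivalent; witness: x=-6, y=-1


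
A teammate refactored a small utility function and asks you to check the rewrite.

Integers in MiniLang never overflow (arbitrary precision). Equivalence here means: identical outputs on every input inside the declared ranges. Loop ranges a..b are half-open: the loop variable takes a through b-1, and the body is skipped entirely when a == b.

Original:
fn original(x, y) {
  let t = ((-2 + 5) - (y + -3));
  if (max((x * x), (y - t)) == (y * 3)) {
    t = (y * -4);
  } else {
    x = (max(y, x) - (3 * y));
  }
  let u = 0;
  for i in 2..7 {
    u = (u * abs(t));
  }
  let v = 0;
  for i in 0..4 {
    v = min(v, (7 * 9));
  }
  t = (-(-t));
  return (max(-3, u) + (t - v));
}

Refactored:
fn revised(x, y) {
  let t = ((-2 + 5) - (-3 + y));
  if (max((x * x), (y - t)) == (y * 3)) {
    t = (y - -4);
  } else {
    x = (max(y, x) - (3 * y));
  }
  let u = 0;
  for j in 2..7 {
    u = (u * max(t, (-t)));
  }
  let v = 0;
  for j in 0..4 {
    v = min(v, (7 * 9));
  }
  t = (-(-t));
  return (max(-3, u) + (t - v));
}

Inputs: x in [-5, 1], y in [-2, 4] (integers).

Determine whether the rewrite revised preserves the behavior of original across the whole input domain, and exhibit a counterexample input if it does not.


Consider the input x=-3, y=3.
original: t = 3; (max((x * x), (y - t)) == (y * 3)) -> true; t = -12; u = 0; [i=2]; u = 0; [i=3]; u = 0; [i=4]; u = 0; [i=5]; u = 0; [i=6]; u = 0; v = 0; [i=0]; v = 0; [i=1]; v = 0; [i=2]; v = 0; [i=3]; v = 0; t = -12; return -12
revised: t = 3; (max((x * x), (y - t)) == (y * 3)) -> true; t = 7; u = 0; [j=2]; u = 0; [j=3]; u = 0; [j=4]; u = 0; [j=5]; u = 0; [j=6]; u = 0; v = 0; [j=0]; v = 0; [j=1]; v = 0; [j=2]; v = 0; [j=3]; v = 0; t = 7; return 7
-12 != 7, so the rewrite changes behavior.
verdict: not equivalent; witness: x=-3, y=3


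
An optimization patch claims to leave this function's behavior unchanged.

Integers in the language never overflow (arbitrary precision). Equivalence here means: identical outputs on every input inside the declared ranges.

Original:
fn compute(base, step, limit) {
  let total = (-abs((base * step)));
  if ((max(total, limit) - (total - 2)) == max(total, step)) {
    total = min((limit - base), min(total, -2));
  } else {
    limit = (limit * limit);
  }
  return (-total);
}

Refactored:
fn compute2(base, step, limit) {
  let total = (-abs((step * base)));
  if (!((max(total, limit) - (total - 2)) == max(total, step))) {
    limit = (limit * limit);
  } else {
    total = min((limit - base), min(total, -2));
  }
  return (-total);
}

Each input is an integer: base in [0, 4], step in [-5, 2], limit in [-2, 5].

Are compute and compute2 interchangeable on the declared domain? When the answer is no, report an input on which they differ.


Changes here: boolean connective usage differs; the full 320-point sweep finds no disagreement.
verdict: equivalent
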